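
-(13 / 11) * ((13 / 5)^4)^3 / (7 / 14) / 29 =-605750213184506 / 77880859375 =-7777.91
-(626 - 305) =-321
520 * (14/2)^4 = 1248520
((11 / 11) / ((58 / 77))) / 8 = 77 / 464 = 0.17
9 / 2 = 4.50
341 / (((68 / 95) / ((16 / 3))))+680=164260 / 51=3220.78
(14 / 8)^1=7 / 4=1.75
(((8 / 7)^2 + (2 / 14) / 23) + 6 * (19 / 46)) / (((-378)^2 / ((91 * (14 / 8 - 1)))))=1157 / 639009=0.00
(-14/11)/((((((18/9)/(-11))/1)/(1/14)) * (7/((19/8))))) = 19/112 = 0.17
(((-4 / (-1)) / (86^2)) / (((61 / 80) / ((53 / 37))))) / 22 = 2120 / 45905123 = 0.00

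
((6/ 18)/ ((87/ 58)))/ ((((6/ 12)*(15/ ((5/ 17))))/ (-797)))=-6.95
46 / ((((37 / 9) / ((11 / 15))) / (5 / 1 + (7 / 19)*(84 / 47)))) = 46.43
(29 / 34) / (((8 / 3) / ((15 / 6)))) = 435 / 544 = 0.80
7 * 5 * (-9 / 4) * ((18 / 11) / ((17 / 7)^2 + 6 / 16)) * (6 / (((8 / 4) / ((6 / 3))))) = -3333960 / 27049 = -123.26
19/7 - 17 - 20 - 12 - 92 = -968/7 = -138.29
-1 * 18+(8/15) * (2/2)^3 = -262/15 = -17.47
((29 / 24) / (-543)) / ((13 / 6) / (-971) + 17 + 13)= -28159 / 379593924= -0.00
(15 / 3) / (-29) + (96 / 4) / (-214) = -883 / 3103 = -0.28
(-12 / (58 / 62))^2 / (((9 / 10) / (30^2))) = 138384000 / 841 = 164546.97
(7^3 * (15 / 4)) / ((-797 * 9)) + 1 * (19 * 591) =107392441 / 9564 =11228.82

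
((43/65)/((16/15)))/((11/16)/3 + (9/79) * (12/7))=214011/146471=1.46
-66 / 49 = -1.35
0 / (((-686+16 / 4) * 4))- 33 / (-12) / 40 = 11 / 160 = 0.07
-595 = -595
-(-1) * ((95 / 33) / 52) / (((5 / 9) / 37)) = 2109 / 572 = 3.69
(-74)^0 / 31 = 1 / 31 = 0.03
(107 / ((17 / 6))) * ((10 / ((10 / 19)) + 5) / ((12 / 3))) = 3852 / 17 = 226.59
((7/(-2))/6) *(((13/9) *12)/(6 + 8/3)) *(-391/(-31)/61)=-2737/11346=-0.24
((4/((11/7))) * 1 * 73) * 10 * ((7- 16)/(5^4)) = -36792/1375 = -26.76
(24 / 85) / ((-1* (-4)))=6 / 85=0.07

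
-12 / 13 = -0.92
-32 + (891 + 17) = 876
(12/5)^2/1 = 144/25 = 5.76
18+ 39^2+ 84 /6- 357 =1196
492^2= 242064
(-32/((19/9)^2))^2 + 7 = 7630711/130321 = 58.55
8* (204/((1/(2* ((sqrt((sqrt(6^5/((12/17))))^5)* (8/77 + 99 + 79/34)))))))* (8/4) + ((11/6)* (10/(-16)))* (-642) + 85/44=64905/88 + 1684889620992* 17^(1/4)* 2^(3/4)/77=74724920424.77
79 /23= 3.43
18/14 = 9/7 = 1.29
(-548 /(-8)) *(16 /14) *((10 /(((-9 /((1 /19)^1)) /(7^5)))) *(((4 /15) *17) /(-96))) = 5591929 /1539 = 3633.48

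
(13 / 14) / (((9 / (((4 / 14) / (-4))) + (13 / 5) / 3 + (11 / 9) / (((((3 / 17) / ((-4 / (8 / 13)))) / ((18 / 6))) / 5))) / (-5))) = 2925 / 504259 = 0.01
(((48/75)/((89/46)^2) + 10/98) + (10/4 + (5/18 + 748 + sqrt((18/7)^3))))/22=27 * sqrt(14)/539 + 32794266473/960619275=34.33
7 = 7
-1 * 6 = -6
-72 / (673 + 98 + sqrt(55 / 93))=-2581308 / 27641479 + 36 * sqrt(5115) / 27641479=-0.09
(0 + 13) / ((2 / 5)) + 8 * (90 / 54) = 275 / 6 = 45.83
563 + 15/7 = 3956/7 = 565.14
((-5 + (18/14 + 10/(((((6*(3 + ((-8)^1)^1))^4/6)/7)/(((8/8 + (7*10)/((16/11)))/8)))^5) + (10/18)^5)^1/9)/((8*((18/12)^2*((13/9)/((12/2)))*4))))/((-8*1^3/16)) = 2018536090938026665153720540683167/3606067292405760000000000000000000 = 0.56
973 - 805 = 168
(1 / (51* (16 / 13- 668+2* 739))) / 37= 13 / 19900302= 0.00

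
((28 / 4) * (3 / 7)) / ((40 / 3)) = 9 / 40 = 0.22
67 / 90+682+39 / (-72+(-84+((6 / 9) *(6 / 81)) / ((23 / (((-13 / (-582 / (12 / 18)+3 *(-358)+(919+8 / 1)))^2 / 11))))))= 3928880034855389 / 5756647642830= 682.49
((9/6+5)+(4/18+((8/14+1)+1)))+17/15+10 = 12869/630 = 20.43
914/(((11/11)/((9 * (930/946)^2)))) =1778666850/223729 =7950.10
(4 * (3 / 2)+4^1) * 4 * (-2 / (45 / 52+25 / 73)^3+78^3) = 365923900337138624 / 19277380325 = 18982034.60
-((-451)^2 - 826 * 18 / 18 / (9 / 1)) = -1829783 / 9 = -203309.22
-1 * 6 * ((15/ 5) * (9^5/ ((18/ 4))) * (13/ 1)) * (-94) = 288631512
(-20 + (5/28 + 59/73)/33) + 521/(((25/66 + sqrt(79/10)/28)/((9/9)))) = 112116601688713/76825736988 - 15886332 * sqrt(790)/1138969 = 1067.33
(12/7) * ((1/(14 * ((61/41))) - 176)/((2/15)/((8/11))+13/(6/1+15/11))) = -1460556360/9436273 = -154.78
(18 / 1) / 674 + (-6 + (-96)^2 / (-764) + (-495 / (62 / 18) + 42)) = -238938012 / 1995377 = -119.75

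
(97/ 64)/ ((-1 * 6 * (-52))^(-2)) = 147537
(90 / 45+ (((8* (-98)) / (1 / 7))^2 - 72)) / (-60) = -5019679 / 10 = -501967.90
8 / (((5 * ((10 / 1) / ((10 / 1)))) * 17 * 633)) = 8 / 53805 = 0.00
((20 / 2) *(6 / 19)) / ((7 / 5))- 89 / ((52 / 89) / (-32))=8431844 / 1729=4876.72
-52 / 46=-26 / 23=-1.13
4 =4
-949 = -949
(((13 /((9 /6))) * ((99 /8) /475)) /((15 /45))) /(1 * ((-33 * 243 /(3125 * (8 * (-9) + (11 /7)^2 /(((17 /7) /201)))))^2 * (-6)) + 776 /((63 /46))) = 873299411750390625 /730492055438057861768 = 0.00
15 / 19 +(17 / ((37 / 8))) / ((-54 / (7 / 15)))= 215731 / 284715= 0.76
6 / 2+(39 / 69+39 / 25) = 2947 / 575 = 5.13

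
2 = 2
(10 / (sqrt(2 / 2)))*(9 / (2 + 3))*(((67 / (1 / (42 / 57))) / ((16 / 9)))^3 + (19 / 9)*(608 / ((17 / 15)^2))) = 204735799478061 / 507456256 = 403455.07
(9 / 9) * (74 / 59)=74 / 59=1.25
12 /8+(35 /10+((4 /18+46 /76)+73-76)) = 967 /342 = 2.83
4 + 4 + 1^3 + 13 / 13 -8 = 2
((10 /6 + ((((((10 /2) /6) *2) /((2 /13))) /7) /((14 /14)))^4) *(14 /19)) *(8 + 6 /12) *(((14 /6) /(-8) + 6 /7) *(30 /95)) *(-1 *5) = -9790633625 /236488896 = -41.40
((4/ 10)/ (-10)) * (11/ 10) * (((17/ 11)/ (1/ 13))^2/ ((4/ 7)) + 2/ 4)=-342129/ 11000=-31.10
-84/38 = -42/19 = -2.21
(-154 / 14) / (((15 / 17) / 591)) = -36839 / 5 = -7367.80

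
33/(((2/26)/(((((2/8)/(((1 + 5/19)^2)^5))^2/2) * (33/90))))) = 59129028248719792238148360373/1286396389708993175587462840320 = 0.05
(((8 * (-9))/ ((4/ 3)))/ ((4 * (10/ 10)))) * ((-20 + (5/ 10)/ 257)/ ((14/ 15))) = 4162995/ 14392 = 289.26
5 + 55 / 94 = 525 / 94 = 5.59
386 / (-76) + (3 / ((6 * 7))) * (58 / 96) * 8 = -7555 / 1596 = -4.73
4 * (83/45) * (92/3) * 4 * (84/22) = 1710464/495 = 3455.48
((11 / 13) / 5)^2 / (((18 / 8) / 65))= 484 / 585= 0.83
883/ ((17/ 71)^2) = 4451203/ 289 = 15402.09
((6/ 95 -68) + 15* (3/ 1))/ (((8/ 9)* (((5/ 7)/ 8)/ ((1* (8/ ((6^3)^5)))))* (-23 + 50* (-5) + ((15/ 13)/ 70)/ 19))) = 1388023/ 77060625203865600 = 0.00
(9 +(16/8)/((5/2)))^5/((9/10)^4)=4519603984/32805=137771.80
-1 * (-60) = 60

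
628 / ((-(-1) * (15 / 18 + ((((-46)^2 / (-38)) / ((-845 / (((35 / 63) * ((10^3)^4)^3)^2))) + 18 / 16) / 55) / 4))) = 26133943680 / 3847272727272727272727272727272727272727272727272727272727272727272762164329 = 0.00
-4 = -4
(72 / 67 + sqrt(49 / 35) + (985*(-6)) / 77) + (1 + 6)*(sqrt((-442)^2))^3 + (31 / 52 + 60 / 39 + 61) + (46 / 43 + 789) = sqrt(35) / 5 + 6972728155784283 / 11535524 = 604456994.71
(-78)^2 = 6084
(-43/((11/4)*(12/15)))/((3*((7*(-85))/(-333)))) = -4773/1309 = -3.65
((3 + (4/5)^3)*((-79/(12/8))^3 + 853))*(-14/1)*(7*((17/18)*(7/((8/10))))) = 10037730395329/24300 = 413075324.91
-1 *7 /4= -7 /4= -1.75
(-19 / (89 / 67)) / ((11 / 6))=-7638 / 979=-7.80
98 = 98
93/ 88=1.06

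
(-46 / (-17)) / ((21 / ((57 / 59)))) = 874 / 7021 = 0.12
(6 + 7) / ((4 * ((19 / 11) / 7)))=1001 / 76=13.17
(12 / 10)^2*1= 36 / 25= 1.44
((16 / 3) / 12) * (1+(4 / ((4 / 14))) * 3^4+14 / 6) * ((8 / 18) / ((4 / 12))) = 54592 / 81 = 673.98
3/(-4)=-0.75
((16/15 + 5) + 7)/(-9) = -196/135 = -1.45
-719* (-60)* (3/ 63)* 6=86280/ 7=12325.71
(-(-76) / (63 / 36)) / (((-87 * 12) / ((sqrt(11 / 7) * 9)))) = -0.47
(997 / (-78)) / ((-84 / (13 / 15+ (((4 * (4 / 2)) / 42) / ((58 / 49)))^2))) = 33677663 / 247960440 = 0.14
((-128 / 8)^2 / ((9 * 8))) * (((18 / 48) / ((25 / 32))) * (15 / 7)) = 128 / 35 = 3.66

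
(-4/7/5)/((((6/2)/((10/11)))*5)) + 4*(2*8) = 73912/1155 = 63.99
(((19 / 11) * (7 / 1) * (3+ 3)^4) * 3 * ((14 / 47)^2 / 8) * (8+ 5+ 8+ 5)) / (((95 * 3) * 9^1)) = 642096 / 121495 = 5.28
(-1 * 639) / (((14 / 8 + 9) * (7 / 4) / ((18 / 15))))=-61344 / 1505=-40.76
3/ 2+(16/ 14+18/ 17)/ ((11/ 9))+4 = 19115/ 2618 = 7.30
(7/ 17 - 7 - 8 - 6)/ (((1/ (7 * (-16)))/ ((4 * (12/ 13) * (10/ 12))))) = 1568000/ 221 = 7095.02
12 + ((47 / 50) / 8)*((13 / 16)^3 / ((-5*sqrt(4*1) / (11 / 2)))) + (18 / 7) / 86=118311037451 / 9863168000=12.00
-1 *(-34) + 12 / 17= 590 / 17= 34.71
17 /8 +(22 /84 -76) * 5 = -63263 /168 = -376.57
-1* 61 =-61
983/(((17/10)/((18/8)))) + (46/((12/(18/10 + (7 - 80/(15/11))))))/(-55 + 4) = 5988929/4590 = 1304.78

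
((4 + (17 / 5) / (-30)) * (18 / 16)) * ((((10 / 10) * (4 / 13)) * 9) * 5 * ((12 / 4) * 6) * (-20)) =-283338 / 13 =-21795.23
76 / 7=10.86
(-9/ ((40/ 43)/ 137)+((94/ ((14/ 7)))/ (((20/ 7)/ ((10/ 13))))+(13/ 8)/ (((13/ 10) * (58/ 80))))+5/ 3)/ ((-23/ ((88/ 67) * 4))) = 2606499676/ 8714355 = 299.10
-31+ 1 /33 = -1022 /33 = -30.97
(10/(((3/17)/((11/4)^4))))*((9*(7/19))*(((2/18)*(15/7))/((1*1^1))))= 6222425/2432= 2558.56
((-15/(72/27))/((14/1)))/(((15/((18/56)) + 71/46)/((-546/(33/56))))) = 565110/73183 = 7.72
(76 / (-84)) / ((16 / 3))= -19 / 112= -0.17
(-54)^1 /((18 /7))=-21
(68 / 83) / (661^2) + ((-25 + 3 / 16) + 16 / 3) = -33907250941 / 1740693264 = -19.48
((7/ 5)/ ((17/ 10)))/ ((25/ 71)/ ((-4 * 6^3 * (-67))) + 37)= 8220096/ 369317231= 0.02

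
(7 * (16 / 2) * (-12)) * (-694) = 466368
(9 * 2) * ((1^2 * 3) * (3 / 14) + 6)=837 / 7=119.57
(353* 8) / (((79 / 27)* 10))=38124 / 395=96.52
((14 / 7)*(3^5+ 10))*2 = 1012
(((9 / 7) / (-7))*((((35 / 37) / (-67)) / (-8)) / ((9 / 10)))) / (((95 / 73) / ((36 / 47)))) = -3285 / 15496229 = -0.00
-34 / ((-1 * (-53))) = -34 / 53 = -0.64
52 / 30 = 26 / 15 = 1.73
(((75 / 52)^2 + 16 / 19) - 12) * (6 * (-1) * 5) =6995595 / 25688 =272.33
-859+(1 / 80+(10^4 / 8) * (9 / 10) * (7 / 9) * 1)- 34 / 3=1123 / 240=4.68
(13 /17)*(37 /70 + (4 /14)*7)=2301 /1190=1.93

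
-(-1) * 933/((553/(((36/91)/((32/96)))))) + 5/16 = 1863839/805168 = 2.31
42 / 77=6 / 11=0.55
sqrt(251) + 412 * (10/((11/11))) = sqrt(251) + 4120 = 4135.84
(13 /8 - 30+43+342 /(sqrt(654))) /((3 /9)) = 171*sqrt(654) /109+351 /8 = 83.99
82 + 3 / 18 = 493 / 6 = 82.17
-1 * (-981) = 981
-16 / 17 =-0.94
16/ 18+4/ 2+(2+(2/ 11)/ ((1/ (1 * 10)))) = 664/ 99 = 6.71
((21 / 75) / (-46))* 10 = -7 / 115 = -0.06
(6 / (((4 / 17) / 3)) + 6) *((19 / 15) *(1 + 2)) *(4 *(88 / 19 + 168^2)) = 35398704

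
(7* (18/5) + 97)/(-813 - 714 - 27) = -611/7770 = -0.08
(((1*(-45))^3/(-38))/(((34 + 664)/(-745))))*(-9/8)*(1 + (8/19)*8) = 50712429375/4031648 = 12578.59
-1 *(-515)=515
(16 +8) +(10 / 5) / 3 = 74 / 3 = 24.67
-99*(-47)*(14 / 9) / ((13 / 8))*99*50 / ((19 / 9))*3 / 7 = 1105552800 / 247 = 4475922.27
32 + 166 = 198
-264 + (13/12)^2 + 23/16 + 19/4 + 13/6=-9161/36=-254.47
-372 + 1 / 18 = -6695 / 18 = -371.94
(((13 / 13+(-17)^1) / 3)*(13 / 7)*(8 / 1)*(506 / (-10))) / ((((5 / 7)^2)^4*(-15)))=-346705014656 / 87890625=-3944.73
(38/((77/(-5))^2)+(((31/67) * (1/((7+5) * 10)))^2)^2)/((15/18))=0.19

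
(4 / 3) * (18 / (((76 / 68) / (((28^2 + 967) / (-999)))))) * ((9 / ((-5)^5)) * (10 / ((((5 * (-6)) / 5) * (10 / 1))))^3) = -29767 / 59315625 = -0.00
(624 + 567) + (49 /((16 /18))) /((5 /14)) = 26907 /20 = 1345.35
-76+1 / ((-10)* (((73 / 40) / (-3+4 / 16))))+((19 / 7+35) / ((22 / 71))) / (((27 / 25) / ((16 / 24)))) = -9893 / 13797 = -0.72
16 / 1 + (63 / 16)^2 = 8065 / 256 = 31.50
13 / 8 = 1.62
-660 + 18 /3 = -654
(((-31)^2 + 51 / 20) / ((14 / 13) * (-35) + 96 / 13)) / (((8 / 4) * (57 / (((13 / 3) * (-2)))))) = 3256799 / 1347480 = 2.42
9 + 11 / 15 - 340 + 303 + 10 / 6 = -128 / 5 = -25.60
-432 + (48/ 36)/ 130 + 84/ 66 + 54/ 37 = -34068026/ 79365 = -429.26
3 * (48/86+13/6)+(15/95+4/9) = 129071/14706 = 8.78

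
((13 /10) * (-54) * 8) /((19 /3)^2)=-14.00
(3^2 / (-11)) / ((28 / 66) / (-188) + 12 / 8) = -0.55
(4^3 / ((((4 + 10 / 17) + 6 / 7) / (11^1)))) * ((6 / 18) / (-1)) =-10472 / 243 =-43.09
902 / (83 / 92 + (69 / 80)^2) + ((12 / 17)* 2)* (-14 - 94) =1629115424 / 4119151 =395.50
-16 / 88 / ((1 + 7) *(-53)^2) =-1 / 123596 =-0.00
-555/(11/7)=-3885/11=-353.18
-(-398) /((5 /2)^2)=1592 /25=63.68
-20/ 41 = -0.49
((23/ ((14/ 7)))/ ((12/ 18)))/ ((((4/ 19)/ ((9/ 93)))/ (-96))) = -761.23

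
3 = 3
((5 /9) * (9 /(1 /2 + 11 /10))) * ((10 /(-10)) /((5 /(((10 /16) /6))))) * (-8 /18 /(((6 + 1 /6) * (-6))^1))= -0.00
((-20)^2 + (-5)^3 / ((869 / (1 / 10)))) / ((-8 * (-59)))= 695175 / 820336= 0.85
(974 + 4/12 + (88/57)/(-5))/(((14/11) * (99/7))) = 277597/5130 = 54.11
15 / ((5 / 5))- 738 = -723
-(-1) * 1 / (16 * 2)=1 / 32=0.03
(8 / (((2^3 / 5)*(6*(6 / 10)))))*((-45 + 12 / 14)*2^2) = -5150 / 21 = -245.24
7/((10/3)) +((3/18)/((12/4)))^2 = 3407/1620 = 2.10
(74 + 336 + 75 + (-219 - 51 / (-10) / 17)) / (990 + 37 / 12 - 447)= 0.49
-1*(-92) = 92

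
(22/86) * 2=22/43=0.51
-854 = -854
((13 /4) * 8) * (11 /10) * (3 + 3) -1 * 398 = -226.40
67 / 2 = 33.50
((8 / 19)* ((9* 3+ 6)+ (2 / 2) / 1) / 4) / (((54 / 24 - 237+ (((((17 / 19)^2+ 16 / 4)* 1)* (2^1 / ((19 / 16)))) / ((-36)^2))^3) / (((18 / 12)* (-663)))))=2441504649949402198824 / 161028614788301602337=15.16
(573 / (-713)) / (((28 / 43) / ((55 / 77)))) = -123195 / 139748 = -0.88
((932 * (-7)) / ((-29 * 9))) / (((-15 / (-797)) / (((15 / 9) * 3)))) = 5199628 / 783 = 6640.65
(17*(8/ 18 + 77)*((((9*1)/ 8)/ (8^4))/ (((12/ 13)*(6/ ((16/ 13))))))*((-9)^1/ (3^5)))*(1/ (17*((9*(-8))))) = 697/ 286654464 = 0.00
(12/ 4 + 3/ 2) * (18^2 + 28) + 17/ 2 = 3185/ 2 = 1592.50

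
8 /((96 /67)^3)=300763 /110592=2.72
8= 8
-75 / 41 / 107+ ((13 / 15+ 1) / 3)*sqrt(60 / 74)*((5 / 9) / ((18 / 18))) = -75 / 4387+ 28*sqrt(1110) / 2997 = 0.29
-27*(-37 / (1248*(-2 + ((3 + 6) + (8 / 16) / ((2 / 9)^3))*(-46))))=-333 / 1044940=-0.00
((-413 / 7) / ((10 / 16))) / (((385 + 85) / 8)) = -1888 / 1175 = -1.61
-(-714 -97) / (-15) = -811 / 15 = -54.07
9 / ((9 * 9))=1 / 9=0.11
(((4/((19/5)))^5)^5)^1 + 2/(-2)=242467824311743910463390389719501/93076495688256089536609610280499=2.61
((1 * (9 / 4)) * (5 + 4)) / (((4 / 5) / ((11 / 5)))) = 891 / 16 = 55.69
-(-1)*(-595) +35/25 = -2968/5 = -593.60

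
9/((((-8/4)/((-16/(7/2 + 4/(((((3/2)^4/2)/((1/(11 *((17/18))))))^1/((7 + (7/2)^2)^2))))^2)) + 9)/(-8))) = -53934336/342327553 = -0.16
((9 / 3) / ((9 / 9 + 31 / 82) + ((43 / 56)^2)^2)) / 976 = 25200896 / 14148337255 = 0.00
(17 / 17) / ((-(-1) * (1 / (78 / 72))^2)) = 169 / 144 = 1.17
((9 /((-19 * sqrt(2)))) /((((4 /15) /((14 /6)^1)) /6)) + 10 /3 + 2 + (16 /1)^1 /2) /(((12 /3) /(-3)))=-10 + 2835 * sqrt(2) /304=3.19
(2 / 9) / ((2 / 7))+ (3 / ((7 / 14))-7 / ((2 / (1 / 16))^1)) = 1889 / 288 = 6.56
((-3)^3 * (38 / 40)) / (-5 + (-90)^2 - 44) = -513 / 161020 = -0.00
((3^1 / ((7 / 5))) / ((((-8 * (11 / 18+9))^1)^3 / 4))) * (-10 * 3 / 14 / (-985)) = -32805 / 799688035216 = -0.00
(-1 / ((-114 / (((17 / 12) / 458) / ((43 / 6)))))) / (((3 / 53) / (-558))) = -0.04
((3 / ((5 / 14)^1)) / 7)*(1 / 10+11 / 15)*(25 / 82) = 25 / 82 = 0.30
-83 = -83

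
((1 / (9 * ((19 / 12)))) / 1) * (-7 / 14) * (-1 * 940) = 1880 / 57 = 32.98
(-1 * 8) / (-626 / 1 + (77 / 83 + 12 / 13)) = 8632 / 673457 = 0.01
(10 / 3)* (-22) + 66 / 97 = -21142 / 291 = -72.65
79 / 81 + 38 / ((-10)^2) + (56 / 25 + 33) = 36.60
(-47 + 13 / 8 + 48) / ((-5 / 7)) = -147 / 40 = -3.68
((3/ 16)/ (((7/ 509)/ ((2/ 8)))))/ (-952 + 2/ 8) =-509/ 142128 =-0.00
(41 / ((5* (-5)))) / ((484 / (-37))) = 1517 / 12100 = 0.13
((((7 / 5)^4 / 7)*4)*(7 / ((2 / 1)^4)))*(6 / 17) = 7203 / 21250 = 0.34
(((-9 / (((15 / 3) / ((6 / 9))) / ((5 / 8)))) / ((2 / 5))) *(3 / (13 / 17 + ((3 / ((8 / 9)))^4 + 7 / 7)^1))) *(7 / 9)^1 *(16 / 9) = -4874240 / 82416393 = -0.06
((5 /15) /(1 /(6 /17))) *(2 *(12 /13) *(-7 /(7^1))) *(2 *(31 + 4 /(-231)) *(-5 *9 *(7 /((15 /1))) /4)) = 10104 /143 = 70.66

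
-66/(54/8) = -88/9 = -9.78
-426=-426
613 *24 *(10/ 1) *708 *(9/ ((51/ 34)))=624965760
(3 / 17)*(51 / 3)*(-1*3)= -9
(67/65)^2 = 4489/4225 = 1.06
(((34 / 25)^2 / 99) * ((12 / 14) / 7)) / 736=289 / 92977500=0.00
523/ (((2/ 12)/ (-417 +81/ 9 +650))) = 759396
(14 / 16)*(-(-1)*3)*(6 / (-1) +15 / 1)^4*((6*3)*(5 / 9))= 688905 / 4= 172226.25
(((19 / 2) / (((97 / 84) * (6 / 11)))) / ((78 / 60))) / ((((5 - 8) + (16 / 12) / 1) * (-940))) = 4389 / 592670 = 0.01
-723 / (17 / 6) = -4338 / 17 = -255.18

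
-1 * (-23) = 23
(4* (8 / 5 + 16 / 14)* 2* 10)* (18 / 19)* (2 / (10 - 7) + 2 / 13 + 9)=3529728 / 1729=2041.49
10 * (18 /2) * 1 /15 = 6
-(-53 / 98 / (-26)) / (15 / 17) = -901 / 38220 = -0.02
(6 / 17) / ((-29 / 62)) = -372 / 493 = -0.75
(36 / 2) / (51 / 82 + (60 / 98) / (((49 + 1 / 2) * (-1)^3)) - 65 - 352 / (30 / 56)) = -3977820 / 159434801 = -0.02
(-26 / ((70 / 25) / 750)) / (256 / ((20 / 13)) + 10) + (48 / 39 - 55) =-1247396 / 13377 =-93.25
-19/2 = -9.50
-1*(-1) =1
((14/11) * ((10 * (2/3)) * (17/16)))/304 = 595/20064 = 0.03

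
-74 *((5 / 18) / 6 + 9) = -36149 / 54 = -669.43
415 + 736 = 1151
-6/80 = -3/40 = -0.08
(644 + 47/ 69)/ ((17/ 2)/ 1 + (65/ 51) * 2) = 1512422/ 25921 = 58.35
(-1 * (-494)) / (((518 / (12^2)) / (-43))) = -5905.11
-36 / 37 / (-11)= 36 / 407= 0.09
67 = 67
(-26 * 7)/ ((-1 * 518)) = 13/ 37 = 0.35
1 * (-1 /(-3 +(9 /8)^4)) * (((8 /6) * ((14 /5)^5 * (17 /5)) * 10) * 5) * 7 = 2097186603008 /10738125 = 195302.87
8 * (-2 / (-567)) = 0.03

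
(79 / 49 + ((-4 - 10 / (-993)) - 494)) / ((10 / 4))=-48304498 / 243285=-198.55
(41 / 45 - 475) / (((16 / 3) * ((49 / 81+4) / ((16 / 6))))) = -96003 / 1865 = -51.48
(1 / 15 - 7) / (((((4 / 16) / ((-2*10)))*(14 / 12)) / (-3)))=-9984 / 7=-1426.29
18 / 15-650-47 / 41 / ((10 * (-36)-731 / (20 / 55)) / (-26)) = -1261035364 / 1943605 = -648.81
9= 9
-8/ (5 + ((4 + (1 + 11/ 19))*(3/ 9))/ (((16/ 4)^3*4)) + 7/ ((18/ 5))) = -175104/ 152159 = -1.15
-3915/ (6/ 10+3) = -1087.50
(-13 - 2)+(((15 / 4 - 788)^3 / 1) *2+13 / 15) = -463057392079 / 480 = -964702900.16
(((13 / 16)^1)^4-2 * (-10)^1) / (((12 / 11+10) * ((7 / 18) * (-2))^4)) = 96657249051 / 19196936192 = 5.04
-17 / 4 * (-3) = 51 / 4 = 12.75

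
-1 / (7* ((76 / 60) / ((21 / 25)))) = -9 / 95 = -0.09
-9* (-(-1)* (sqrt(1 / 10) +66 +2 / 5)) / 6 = -498 / 5-3* sqrt(10) / 20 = -100.07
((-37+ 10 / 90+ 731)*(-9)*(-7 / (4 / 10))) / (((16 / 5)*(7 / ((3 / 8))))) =468525 / 256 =1830.18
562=562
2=2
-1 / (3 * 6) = -1 / 18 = -0.06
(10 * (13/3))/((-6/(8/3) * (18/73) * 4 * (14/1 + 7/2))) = -1898/1701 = -1.12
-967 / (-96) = 10.07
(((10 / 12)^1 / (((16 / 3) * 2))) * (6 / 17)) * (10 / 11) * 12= 225 / 748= 0.30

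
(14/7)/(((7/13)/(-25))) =-650/7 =-92.86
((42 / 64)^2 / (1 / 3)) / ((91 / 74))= 6993 / 6656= 1.05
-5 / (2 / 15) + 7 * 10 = 65 / 2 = 32.50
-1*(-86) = 86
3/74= 0.04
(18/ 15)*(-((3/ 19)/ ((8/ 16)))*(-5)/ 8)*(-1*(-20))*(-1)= -90/ 19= -4.74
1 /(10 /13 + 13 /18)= 234 /349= 0.67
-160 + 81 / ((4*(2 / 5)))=-109.38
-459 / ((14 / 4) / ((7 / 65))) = -918 / 65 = -14.12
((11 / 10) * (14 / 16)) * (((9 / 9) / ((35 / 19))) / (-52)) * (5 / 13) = -209 / 54080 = -0.00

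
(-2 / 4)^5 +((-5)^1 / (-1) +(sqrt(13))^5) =614.31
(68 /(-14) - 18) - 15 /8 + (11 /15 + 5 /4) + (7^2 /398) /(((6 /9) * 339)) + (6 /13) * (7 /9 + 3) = -1719288943 /81852680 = -21.00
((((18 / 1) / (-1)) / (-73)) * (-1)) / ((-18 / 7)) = 7 / 73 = 0.10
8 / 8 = 1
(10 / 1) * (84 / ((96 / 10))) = 175 / 2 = 87.50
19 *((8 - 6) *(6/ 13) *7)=1596/ 13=122.77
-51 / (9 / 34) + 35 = -473 / 3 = -157.67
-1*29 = -29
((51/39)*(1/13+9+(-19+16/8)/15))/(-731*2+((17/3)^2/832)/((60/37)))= -3568896/502286863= -0.01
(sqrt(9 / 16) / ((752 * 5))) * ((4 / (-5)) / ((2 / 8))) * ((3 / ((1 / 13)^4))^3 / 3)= -629048298306987 / 4700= -133840063469.57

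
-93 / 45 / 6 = -31 / 90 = -0.34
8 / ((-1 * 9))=-8 / 9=-0.89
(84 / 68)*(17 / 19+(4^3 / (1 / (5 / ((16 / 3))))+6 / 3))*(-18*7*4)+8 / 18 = -113829628 / 2907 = -39157.08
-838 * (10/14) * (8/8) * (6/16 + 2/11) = -14665/44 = -333.30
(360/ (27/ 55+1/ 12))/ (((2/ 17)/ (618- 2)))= 3282516.09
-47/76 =-0.62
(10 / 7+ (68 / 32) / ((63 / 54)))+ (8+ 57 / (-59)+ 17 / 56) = 34981 / 3304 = 10.59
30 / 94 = 15 / 47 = 0.32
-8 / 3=-2.67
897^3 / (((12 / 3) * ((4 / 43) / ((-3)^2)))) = 279311163651 / 16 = 17456947728.19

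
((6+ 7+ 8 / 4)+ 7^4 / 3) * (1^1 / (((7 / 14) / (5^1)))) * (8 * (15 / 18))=489200 / 9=54355.56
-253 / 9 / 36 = -253 / 324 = -0.78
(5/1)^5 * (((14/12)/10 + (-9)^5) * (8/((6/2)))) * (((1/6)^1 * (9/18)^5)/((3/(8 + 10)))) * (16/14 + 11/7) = -42072329375/1008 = -41738422.00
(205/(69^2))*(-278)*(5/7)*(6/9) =-569900/99981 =-5.70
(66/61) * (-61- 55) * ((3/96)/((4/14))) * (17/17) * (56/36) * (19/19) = -15631/732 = -21.35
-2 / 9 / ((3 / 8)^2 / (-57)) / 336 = 152 / 567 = 0.27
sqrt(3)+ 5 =6.73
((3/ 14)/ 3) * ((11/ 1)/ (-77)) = -1/ 98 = -0.01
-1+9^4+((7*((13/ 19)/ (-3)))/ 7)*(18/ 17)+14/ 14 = 2119125/ 323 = 6560.76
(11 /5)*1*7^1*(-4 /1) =-308 /5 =-61.60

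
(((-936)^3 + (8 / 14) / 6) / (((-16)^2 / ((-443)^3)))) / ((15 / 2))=748562425890152509 / 20160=37131072712805.18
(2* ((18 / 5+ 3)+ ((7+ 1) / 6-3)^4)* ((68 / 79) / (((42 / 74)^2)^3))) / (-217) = -2023147113835952 / 595466887982715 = -3.40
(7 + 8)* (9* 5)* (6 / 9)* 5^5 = 1406250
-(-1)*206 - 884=-678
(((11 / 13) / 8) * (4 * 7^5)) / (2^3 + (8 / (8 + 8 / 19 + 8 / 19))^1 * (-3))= 1294139 / 962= 1345.26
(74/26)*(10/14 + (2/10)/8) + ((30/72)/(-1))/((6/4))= 59831/32760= 1.83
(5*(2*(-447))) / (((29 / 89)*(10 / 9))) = -358047 / 29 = -12346.45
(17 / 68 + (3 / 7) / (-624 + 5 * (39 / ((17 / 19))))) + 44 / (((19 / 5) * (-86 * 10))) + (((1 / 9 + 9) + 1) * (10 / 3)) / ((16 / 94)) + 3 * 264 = 117279409007 / 118434771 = 990.24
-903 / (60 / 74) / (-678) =11137 / 6780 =1.64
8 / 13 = 0.62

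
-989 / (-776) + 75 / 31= 88859 / 24056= 3.69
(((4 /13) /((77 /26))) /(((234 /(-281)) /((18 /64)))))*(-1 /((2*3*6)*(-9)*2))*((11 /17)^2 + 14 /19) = -66035 /1055326272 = -0.00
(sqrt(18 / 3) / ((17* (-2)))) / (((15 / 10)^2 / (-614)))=1228* sqrt(6) / 153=19.66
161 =161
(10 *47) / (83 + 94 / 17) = 1598 / 301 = 5.31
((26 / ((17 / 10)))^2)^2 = 4569760000 / 83521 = 54713.90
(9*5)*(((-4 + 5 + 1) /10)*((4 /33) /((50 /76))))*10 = 912 /55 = 16.58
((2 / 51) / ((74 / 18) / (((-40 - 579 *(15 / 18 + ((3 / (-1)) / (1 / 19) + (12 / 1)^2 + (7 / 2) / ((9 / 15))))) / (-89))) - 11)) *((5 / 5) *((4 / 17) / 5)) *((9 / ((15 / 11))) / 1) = -21492108 / 19398164075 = -0.00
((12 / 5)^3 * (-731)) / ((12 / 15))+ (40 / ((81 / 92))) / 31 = -12630.21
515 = 515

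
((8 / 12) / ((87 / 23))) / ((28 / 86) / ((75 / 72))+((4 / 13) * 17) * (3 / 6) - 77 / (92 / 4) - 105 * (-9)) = 7392775 / 39621322152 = 0.00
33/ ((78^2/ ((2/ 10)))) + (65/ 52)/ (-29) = -3089/ 73515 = -0.04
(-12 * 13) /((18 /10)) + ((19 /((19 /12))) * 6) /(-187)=-48836 /561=-87.05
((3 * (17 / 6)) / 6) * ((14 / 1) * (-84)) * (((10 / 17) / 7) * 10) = -1400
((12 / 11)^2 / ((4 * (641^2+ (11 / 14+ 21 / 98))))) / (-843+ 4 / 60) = -135 / 157154558242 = -0.00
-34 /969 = -0.04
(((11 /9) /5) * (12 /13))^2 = 1936 /38025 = 0.05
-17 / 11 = -1.55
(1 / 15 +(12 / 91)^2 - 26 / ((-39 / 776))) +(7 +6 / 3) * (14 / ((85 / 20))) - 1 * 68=337206279 / 703885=479.06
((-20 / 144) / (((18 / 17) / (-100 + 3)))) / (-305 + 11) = -8245 / 190512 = -0.04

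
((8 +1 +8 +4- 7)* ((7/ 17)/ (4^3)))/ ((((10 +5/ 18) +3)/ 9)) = 3969/ 65008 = 0.06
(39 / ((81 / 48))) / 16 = 13 / 9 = 1.44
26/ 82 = 13/ 41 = 0.32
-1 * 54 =-54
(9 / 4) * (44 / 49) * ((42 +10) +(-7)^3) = -28809 / 49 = -587.94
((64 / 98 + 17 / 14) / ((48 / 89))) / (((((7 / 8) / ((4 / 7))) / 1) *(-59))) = -5429 / 141659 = -0.04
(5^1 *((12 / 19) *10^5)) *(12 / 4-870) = -5202000000 / 19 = -273789473.68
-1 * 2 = -2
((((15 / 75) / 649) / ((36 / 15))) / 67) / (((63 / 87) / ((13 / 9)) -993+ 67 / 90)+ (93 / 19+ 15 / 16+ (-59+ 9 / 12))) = -429780 / 234163384809761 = -0.00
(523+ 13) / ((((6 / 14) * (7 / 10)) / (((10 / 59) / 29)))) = 53600 / 5133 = 10.44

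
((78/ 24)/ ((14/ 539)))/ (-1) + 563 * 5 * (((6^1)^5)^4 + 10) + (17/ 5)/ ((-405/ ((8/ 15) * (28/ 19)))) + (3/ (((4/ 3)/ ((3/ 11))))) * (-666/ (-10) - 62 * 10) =522704172127772995397698871/ 50787000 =10292086008777305125.28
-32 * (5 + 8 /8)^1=-192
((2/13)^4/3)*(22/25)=352/2142075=0.00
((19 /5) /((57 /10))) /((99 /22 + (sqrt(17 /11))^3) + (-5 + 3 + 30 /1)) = 346060 /16811469- 1496* sqrt(187) /16811469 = 0.02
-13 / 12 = -1.08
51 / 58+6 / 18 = 211 / 174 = 1.21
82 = 82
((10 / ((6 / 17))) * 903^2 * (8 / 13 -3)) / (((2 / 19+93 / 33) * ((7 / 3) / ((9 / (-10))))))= 115472048769 / 15886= 7268793.20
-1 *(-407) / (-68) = -407 / 68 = -5.99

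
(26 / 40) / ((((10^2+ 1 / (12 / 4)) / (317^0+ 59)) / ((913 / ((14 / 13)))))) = 329.54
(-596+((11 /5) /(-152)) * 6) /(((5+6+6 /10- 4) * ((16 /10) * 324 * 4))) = -0.04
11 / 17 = 0.65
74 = 74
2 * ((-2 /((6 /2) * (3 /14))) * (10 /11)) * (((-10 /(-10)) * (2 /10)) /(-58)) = 56 /2871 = 0.02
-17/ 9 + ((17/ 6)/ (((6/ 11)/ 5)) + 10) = 409/ 12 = 34.08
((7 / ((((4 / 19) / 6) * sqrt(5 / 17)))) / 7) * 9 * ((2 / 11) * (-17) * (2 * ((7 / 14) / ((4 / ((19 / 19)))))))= -8721 * sqrt(85) / 220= -365.47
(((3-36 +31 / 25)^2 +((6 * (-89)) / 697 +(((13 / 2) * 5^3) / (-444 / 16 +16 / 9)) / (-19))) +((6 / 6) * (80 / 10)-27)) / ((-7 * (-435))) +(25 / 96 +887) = 7874204107884071 / 8871485700000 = 887.59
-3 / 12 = -1 / 4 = -0.25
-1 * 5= -5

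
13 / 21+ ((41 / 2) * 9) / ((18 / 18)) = 7775 / 42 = 185.12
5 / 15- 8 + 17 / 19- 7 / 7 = -443 / 57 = -7.77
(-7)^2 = 49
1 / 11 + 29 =320 / 11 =29.09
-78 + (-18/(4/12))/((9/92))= -630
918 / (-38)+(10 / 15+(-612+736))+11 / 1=111.51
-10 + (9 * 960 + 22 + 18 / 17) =147102 / 17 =8653.06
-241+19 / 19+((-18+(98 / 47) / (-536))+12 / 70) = -113668019 / 440860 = -257.83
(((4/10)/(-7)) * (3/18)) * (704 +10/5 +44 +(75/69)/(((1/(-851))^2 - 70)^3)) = -19541716660671531147164915/2735840344053741009340689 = -7.14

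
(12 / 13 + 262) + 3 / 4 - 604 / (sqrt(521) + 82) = 604 * sqrt(521) / 6203 + 82473877 / 322556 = 257.91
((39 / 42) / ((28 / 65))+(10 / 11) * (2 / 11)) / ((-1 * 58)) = -110085 / 2751056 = -0.04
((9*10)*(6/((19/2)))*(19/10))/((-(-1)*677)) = 108/677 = 0.16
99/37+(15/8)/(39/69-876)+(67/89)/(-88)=388740577/145870021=2.66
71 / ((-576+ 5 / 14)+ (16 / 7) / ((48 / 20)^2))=-8946 / 72481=-0.12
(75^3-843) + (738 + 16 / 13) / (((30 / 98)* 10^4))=82101287089 / 195000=421032.24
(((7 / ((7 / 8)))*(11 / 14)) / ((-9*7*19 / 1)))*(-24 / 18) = 176 / 25137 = 0.01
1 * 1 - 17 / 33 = 16 / 33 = 0.48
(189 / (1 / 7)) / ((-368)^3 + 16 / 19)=-25137 / 946884592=-0.00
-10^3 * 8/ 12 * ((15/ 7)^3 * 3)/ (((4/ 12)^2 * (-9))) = 6750000/ 343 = 19679.30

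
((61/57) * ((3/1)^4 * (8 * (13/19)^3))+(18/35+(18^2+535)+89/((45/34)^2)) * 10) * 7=3445339671646/52780005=65277.37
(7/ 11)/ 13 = 7/ 143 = 0.05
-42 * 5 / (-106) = 105 / 53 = 1.98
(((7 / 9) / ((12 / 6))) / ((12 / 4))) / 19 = 7 / 1026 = 0.01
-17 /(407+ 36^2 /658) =-0.04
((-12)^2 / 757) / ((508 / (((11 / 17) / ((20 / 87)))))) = 8613 / 8171815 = 0.00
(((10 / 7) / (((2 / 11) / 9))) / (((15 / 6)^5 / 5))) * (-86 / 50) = -136224 / 21875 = -6.23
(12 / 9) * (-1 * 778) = -3112 / 3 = -1037.33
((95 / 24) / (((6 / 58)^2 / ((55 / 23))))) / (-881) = -4394225 / 4376808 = -1.00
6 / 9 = 2 / 3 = 0.67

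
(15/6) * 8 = 20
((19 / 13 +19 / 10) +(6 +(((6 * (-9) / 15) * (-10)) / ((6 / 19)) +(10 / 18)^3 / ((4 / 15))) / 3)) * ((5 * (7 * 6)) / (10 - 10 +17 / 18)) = 3713101 / 351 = 10578.64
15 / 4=3.75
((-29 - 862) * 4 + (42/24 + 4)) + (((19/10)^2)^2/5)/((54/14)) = -3557.57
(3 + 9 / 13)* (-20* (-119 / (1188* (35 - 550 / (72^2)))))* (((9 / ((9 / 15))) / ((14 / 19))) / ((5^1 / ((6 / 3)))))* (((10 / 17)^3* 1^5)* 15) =3939840000 / 747564103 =5.27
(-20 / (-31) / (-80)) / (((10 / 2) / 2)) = -1 / 310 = -0.00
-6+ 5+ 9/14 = -5/14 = -0.36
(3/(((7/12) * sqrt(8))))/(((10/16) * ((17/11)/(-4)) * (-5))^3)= 392527872 * sqrt(2)/537359375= 1.03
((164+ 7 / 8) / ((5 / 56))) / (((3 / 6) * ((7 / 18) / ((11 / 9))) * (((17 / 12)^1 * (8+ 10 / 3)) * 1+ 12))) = 1044648 / 2525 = 413.72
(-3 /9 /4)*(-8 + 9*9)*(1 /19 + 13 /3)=-26.68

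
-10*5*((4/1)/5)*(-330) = 13200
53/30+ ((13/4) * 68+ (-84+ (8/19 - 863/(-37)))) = 3427379/21090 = 162.51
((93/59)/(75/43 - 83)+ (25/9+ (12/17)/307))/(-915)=-26731326089/8859838645890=-0.00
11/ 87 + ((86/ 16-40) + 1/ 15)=-39941/ 1160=-34.43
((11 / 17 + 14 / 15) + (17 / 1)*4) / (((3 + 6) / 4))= 70972 / 2295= 30.92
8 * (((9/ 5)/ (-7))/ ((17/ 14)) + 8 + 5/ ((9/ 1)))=51064/ 765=66.75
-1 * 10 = -10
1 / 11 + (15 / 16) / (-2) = -133 / 352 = -0.38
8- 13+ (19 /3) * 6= 33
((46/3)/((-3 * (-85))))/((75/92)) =4232/57375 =0.07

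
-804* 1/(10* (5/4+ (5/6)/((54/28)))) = -130248/2725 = -47.80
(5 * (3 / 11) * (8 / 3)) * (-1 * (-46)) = 1840 / 11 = 167.27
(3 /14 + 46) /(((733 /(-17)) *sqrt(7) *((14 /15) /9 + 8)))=-1484865 *sqrt(7) /78586396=-0.05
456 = 456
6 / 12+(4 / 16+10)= 10.75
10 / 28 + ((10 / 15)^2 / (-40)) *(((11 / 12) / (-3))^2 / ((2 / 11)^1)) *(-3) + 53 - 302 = -135331963 / 544320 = -248.63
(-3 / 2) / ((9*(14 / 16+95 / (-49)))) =196 / 1251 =0.16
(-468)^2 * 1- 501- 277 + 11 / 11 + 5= 218252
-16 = -16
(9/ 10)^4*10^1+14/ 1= 20561/ 1000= 20.56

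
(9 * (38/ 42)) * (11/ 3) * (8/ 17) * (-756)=-180576/ 17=-10622.12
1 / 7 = 0.14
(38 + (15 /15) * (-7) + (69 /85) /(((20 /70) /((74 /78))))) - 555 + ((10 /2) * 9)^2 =3323167 /2210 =1503.70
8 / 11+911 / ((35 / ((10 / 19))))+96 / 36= 75022 / 4389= 17.09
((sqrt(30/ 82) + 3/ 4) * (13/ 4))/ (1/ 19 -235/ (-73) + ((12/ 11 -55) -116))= -595023/ 40678160 -198341 * sqrt(615)/ 416951140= -0.03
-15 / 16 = -0.94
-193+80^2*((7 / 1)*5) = 223807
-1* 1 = -1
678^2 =459684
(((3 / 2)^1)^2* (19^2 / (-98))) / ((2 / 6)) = -9747 / 392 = -24.86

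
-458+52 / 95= -43458 / 95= -457.45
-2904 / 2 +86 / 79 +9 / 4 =-457777 / 316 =-1448.66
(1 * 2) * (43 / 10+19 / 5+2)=20.20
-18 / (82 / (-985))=8865 / 41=216.22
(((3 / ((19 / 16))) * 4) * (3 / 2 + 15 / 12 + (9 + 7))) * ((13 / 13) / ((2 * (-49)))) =-1800 / 931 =-1.93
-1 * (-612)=612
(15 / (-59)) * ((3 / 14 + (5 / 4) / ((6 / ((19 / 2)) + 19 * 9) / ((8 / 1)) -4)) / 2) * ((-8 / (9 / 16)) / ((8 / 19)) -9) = 417175 / 268332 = 1.55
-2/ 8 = -1/ 4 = -0.25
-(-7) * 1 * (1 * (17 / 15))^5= 9938999 / 759375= 13.09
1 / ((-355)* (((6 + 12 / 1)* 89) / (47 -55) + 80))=4 / 170755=0.00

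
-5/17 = -0.29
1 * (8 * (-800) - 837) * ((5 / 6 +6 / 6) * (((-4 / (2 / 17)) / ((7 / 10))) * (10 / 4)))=33832975 / 21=1611094.05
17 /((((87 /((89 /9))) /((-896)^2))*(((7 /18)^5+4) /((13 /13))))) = 386962.20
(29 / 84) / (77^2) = 29 / 498036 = 0.00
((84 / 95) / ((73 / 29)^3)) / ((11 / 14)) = 28681464 / 406522765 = 0.07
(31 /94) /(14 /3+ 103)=93 /30362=0.00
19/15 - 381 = -5696/15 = -379.73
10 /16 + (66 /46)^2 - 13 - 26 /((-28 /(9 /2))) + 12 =173661 /29624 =5.86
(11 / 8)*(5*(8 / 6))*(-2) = -55 / 3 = -18.33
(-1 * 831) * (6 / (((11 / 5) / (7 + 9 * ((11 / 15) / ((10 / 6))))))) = -1366164 / 55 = -24839.35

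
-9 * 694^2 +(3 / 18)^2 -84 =-156053087 / 36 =-4334807.97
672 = 672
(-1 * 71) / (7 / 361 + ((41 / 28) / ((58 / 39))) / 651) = -9032569448 / 2659269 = -3396.64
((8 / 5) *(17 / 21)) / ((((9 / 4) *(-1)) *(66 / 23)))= -0.20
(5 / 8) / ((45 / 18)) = 1 / 4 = 0.25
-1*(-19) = 19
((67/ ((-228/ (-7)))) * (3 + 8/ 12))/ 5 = 5159/ 3420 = 1.51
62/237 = 0.26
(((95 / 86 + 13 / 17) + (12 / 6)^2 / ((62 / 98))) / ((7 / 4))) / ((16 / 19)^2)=134030275 / 20304256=6.60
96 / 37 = 2.59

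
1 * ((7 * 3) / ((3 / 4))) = 28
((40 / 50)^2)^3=4096 / 15625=0.26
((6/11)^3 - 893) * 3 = -3565101/1331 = -2678.51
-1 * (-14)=14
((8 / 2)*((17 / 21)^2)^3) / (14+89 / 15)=482751380 / 8548023393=0.06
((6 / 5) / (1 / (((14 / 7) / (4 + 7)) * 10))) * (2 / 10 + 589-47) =65064 / 55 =1182.98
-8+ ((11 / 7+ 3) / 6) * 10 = -8 / 21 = -0.38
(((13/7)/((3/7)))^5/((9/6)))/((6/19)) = 7054567/2187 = 3225.68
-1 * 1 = -1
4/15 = 0.27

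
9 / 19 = 0.47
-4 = -4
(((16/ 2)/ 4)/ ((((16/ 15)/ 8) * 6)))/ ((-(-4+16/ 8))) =5/ 4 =1.25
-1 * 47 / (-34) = 47 / 34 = 1.38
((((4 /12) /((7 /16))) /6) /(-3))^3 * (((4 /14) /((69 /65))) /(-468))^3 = 8000 /554567396053762287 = 0.00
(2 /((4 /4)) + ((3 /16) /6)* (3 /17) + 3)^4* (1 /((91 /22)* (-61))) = -86394323939693 /34724723032064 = -2.49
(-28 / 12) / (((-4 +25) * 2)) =-1 / 18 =-0.06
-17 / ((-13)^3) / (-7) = -17 / 15379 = -0.00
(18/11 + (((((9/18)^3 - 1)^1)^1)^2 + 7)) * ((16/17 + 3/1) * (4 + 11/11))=2217365/11968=185.27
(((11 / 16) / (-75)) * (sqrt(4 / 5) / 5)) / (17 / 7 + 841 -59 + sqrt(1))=-77 * sqrt(5) / 82470000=-0.00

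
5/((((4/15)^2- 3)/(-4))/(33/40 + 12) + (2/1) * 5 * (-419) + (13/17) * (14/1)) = -1962225/1640120674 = -0.00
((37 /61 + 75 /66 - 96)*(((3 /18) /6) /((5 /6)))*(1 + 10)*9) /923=-379479 /1126060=-0.34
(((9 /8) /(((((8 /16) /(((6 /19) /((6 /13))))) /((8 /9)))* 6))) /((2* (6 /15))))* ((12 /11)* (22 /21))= 130 /399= 0.33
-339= -339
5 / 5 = 1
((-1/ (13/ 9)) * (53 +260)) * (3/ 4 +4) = -53523/ 52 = -1029.29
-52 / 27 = -1.93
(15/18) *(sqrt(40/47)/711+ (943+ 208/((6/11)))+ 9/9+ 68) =5 *sqrt(470)/100251+ 10450/9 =1161.11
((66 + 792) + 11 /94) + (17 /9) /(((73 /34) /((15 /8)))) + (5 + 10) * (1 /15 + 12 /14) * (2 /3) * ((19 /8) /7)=290140079 /336238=862.90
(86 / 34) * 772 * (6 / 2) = 99588 / 17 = 5858.12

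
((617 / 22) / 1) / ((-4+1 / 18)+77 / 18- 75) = -1851 / 4928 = -0.38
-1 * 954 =-954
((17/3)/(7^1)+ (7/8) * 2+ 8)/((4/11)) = 9757/336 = 29.04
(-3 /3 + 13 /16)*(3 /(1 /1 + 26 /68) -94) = 3237 /188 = 17.22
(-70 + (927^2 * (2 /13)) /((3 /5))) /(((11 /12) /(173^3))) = 16174359473280 /13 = 1244181497944.62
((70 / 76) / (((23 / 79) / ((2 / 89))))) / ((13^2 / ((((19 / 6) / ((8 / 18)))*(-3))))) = -0.01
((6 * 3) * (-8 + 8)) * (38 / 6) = 0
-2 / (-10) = 1 / 5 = 0.20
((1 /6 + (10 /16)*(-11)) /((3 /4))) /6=-161 /108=-1.49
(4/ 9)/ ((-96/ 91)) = -91/ 216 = -0.42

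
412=412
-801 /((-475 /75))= 2403 /19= 126.47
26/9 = 2.89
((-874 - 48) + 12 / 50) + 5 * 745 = 70081 / 25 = 2803.24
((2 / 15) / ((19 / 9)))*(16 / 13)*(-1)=-96 / 1235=-0.08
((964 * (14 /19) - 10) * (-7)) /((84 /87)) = -5077.29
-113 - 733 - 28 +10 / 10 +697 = -176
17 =17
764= 764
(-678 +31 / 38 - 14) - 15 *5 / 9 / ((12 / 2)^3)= -8510335 / 12312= -691.22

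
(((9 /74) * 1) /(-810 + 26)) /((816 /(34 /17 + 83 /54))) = -191 /284046336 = -0.00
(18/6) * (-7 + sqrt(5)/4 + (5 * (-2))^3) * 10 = -30210 + 15 * sqrt(5)/2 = -30193.23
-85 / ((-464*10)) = 17 / 928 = 0.02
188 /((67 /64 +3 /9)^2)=6930432 /70225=98.69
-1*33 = -33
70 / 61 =1.15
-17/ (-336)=17/ 336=0.05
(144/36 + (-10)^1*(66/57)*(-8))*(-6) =-11016/19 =-579.79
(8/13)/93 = 8/1209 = 0.01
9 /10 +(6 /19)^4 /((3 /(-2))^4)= 1175449 /1303210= 0.90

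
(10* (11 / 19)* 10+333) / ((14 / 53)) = 56233 / 38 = 1479.82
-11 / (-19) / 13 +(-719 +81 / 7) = -1223067 / 1729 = -707.38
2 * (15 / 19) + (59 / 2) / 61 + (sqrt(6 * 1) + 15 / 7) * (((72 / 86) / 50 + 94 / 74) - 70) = -2733059 * sqrt(6) / 39775 - 2677066043 / 18439690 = -313.49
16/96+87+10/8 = 1061/12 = 88.42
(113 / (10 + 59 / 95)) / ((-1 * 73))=-10735 / 73657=-0.15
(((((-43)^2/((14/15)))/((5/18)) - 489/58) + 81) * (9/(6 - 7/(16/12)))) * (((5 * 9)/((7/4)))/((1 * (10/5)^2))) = 789749190/1421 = 555770.01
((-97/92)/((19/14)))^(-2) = 763876/461041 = 1.66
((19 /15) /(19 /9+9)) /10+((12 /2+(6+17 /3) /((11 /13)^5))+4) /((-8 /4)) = -44539422779 /2415765000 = -18.44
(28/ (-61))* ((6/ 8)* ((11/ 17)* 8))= -1.78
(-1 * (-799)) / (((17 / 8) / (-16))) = -6016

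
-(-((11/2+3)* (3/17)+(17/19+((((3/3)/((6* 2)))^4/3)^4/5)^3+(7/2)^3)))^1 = 361099137239289144302996370224414229665313461897811820806144019/7976612245367235857296243027773719358978004099472082075648000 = 45.27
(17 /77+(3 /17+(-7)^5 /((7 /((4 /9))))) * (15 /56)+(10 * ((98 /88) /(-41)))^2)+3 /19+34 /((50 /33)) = -10363033279303 /39419113800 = -262.89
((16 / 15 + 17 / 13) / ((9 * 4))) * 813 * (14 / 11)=878311 / 12870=68.24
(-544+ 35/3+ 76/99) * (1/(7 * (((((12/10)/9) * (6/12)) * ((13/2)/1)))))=-526250/3003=-175.24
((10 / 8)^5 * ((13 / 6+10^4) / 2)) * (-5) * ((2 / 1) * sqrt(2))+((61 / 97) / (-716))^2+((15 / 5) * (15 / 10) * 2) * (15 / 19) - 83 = -215914.51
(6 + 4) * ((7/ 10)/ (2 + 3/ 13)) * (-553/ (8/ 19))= -956137/ 232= -4121.28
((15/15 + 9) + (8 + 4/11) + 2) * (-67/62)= -7504/341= -22.01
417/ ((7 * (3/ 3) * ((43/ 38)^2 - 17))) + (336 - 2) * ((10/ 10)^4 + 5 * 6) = 1644575974/ 158893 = 10350.21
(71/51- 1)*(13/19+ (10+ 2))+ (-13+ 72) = 61991/969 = 63.97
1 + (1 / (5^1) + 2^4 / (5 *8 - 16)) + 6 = 118 / 15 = 7.87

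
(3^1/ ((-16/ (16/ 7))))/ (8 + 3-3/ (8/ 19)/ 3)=-8/ 161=-0.05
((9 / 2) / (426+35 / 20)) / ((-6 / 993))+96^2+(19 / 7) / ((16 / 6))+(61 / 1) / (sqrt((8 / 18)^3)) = 451348539 / 47908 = 9421.15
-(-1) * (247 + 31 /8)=250.88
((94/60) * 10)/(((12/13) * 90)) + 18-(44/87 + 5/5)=1567519/93960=16.68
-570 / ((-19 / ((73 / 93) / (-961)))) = -0.02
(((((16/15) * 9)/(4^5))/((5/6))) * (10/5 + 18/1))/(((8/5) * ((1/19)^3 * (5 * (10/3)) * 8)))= 185193/25600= 7.23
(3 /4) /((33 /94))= 47 /22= 2.14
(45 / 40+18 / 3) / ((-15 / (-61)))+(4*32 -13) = 5759 / 40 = 143.98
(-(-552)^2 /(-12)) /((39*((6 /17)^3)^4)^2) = 1195946629602.06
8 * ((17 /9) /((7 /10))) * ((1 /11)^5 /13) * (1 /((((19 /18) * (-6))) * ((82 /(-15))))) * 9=30600 /11416744339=0.00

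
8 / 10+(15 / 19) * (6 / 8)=529 / 380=1.39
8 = 8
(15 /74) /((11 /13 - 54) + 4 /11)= -2145 /558626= -0.00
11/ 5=2.20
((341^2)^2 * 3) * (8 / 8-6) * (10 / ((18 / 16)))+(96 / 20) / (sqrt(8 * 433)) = -5408508384400 / 3+6 * sqrt(866) / 2165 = -1802836128133.25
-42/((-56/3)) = 2.25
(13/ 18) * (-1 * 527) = -6851/ 18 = -380.61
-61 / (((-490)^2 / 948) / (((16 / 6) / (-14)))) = 19276 / 420175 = 0.05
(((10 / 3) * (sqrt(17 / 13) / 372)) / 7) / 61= 5 * sqrt(221) / 3097458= 0.00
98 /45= 2.18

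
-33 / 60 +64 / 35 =179 / 140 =1.28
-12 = -12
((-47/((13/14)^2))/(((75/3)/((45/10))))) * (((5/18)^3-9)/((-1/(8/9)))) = -241183978/3080025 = -78.31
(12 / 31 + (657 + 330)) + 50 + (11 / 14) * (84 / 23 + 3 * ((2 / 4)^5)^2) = 10633077737 / 10221568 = 1040.26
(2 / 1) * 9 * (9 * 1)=162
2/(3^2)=2/9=0.22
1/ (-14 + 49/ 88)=-88/ 1183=-0.07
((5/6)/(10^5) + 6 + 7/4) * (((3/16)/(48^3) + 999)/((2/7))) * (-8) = -3835918616909239/17694720000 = -216783.23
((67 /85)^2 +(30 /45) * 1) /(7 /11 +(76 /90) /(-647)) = 596055867 /293894215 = 2.03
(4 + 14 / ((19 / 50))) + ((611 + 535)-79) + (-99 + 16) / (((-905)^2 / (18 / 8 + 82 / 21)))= 1448130391591 / 1307163900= 1107.84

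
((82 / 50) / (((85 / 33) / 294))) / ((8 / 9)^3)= 144991539 / 544000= 266.53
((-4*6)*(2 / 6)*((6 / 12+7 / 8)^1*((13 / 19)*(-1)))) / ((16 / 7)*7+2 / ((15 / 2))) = 2145 / 4636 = 0.46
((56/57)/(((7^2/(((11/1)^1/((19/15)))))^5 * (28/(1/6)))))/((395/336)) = 130451310000/149979208434578593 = 0.00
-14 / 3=-4.67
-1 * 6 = -6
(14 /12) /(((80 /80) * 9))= 7 /54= 0.13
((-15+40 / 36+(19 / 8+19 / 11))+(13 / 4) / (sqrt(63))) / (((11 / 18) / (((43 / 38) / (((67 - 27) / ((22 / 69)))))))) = -14491 / 100320+559 * sqrt(7) / 244720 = -0.14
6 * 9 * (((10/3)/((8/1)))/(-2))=-45/4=-11.25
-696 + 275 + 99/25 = -10426/25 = -417.04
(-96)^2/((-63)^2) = 1024/441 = 2.32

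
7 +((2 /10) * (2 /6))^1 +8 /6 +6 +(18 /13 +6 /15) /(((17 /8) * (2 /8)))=19624 /1105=17.76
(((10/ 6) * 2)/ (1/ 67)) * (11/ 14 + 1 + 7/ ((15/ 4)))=51389/ 63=815.70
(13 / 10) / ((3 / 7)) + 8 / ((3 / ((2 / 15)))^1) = 61 / 18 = 3.39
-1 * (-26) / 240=13 / 120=0.11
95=95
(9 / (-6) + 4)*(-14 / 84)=-5 / 12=-0.42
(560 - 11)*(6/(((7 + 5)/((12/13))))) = 3294/13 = 253.38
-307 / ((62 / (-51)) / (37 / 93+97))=23636851 / 961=24596.10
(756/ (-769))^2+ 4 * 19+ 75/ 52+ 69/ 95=231179212073/ 2921323340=79.14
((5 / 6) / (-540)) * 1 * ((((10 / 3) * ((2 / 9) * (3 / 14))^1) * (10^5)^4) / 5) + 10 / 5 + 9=-24999999999999943867 / 5103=-4899078973153036.23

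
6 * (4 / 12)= 2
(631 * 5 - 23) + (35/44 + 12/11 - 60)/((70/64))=1185364/385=3078.87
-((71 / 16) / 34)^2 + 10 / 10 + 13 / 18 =1.71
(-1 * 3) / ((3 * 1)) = -1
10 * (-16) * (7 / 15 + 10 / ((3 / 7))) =-3808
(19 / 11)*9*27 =4617 / 11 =419.73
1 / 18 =0.06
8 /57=0.14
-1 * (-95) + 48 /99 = 95.48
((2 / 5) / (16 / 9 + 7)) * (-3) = -54 / 395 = -0.14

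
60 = 60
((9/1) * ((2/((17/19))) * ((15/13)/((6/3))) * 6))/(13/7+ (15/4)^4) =27578880/79052363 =0.35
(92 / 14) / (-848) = -23 / 2968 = -0.01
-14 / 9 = -1.56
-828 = -828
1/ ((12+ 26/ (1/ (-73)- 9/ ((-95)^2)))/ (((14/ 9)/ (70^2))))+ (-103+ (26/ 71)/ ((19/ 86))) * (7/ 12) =-4273842380492543/ 72295321877100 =-59.12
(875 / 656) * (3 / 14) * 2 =0.57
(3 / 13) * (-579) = -1737 / 13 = -133.62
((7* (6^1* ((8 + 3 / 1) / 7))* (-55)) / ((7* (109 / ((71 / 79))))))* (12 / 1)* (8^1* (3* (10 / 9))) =-82473600 / 60277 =-1368.24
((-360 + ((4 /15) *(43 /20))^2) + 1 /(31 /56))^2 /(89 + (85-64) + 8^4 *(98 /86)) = 167446067627473723 /6246557810156250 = 26.81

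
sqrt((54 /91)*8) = 2.18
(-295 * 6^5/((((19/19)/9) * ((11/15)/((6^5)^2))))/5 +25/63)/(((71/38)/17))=-152414962420612614670/49203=-3097676207154291.70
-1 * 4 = -4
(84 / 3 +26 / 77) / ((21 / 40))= 87280 / 1617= 53.98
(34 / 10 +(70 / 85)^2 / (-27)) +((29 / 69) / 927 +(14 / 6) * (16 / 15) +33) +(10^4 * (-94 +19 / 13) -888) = -8243788821171 / 8900333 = -926233.75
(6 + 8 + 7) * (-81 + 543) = 9702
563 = 563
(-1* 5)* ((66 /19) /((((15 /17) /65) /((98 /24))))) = -595595 /114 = -5224.52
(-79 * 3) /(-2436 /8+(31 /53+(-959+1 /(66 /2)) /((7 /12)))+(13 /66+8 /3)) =967197 /7937543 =0.12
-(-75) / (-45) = -5 / 3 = -1.67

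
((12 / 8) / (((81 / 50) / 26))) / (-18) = -325 / 243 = -1.34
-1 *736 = -736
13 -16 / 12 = 35 / 3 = 11.67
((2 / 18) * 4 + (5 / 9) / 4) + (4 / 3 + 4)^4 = 262333 / 324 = 809.67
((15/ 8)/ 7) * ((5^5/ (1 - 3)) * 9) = -421875/ 112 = -3766.74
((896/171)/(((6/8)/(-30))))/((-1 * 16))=2240/171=13.10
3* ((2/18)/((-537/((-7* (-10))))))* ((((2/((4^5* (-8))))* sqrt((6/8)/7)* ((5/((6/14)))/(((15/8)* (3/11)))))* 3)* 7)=2695* sqrt(21)/7423488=0.00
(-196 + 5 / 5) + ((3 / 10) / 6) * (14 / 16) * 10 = -3113 / 16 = -194.56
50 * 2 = 100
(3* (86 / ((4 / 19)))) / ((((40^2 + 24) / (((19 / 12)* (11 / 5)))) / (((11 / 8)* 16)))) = 1878283 / 32480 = 57.83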